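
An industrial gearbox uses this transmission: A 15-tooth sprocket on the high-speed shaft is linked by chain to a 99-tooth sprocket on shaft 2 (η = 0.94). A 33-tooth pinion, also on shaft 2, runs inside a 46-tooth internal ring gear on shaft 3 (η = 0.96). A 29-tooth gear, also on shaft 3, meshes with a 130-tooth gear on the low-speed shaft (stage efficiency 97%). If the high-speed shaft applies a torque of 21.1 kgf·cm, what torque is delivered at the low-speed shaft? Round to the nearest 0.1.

761.7 kgf·cm

chain 99/15 = 6.6 → τ = 21.1·6.6·0.94 = 130.9 kgf·cm
internal gear 46/33 = 1.3939 → τ = 130.9·1.3939·0.96 = 175.17 kgf·cm
gear mesh 130/29 = 4.4828 → τ = 175.17·4.4828·0.97 = 761.7 kgf·cm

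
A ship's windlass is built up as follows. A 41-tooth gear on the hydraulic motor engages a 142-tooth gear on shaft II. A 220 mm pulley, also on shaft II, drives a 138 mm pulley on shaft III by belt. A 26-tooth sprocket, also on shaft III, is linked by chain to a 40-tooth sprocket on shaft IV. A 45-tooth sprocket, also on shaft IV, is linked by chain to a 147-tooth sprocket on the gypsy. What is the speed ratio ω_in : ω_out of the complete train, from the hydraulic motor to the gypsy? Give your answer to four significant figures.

10.92

Each stage contributes driven/driver: gear mesh 142/41 = 3.4634, belt 138/220 = 0.62727, chain 40/26 = 1.5385, chain 147/45 = 3.2667.
Overall: 3.4634 × 0.62727 × 1.5385 × 3.2667 = 10.918.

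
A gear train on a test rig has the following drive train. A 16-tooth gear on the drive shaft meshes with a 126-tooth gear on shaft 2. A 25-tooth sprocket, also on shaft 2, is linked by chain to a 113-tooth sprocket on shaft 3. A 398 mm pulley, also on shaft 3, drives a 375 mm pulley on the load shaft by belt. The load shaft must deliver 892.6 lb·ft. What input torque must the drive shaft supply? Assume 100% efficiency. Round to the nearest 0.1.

26.6 lb·ft

Overall ratio R = 7.875 × 4.52 × 0.94221 = 33.538.
Input torque = output torque / R = 892.6 / 33.538 = 26.615 lb·ft.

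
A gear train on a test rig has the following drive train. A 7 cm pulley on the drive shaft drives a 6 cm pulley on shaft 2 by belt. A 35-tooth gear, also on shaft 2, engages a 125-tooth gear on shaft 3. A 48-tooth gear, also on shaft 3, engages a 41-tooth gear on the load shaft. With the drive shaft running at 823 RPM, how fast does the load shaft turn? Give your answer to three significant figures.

belt 6/7 = 0.85714 → 823/0.85714 = 960.17 RPM
gear mesh 125/35 = 3.5714 → 960.17/3.5714 = 268.85 RPM
gear mesh 41/48 = 0.85417 → 268.85/0.85417 = 314.75 RPM

315 RPM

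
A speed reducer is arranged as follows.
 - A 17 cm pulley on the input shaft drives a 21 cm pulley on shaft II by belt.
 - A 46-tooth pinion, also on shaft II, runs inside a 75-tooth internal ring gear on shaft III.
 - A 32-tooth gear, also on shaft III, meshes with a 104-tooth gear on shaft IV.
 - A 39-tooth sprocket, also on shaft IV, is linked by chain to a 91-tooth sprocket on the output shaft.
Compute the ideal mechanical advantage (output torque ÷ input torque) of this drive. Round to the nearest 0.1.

15.3

Each stage contributes driven/driver: belt 21/17 = 1.2353, internal gear 75/46 = 1.6304, gear mesh 104/32 = 3.25, chain 91/39 = 2.3333.
Overall: 1.2353 × 1.6304 × 3.25 × 2.3333 = 15.273.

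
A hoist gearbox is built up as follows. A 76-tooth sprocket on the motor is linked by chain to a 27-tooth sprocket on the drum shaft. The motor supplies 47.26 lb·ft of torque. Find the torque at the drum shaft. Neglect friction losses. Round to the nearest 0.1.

chain 27/76 = 0.35526 → τ = 47.26·0.35526 = 16.79 lb·ft

16.8 lb·ft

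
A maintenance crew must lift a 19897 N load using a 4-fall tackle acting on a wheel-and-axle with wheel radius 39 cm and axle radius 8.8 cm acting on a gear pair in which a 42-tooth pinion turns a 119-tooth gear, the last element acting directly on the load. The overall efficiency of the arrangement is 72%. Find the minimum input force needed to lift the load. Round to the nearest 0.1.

Block-and-tackle MA = number of supporting rope parts = 4.
Wheel-and-axle MA = R/r = 39/8.8 = 4.4318.
Gear pair MA = 119/42 = 2.8333.
Combined ideal MA = 4 × 4.4318 × 2.8333 = 50.227.
Actual MA = 50.227 × 0.72 = 36.164.
Effort = load / actual MA = 19897 / 36.164 = 550.19 N.

550.2 N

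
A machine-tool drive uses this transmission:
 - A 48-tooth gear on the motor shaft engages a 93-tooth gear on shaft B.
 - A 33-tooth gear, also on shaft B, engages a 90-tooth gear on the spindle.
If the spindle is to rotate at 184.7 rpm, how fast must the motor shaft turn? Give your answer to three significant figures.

976 rpm

Overall ratio R = 1.9375 × 2.7273 = 5.2841.
Required input speed = output speed × R = 184.7 × 5.2841 = 975.97 rpm.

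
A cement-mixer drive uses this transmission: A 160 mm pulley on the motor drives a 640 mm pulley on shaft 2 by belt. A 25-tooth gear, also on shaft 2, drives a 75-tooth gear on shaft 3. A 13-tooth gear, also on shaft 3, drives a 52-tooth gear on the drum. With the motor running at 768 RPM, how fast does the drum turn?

Belt: ratio = 640/160 = 4, so shaft 2 turns at 768 / 4 = 192 RPM.
Gear mesh: ratio = 75/25 = 3, so shaft 3 turns at 192 / 3 = 64 RPM.
Gear mesh: ratio = 52/13 = 4, so the drum turns at 64 / 4 = 16 RPM.

16 RPM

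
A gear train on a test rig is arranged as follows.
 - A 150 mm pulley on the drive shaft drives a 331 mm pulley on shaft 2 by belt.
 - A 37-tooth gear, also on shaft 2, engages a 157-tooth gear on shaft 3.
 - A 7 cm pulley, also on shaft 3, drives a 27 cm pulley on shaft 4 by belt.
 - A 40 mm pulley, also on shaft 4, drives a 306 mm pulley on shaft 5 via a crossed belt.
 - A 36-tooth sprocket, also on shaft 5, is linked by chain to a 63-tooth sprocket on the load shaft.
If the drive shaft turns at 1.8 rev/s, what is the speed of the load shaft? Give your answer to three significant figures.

0.00372 rev/s

the drive shaft → shaft 2 (belt, 331/150): 1.8 ÷ 2.2067 = 0.81571 rev/s
shaft 2 → shaft 3 (gear mesh, 157/37): 0.81571 ÷ 4.2432 = 0.19224 rev/s
shaft 3 → shaft 4 (belt, 27/7): 0.19224 ÷ 3.8571 = 0.049839 rev/s
shaft 4 → shaft 5 (belt, 306/40): 0.049839 ÷ 7.65 = 0.0065149 rev/s
shaft 5 → the load shaft (chain, 63/36): 0.0065149 ÷ 1.75 = 0.0037228 rev/s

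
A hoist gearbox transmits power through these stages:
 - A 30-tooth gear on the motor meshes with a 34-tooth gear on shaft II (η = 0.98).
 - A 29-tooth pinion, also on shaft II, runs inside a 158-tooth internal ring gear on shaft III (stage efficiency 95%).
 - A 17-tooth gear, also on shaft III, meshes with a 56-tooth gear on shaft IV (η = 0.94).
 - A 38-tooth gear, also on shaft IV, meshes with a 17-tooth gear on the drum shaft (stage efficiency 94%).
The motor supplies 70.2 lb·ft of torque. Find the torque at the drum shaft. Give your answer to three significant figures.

525 lb·ft

gear mesh 34/30 = 1.1333 → τ = 70.2·1.1333·0.98 = 77.969 lb·ft
internal gear 158/29 = 5.4483 → τ = 77.969·5.4483·0.95 = 403.56 lb·ft
gear mesh 56/17 = 3.2941 → τ = 403.56·3.2941·0.94 = 1249.6 lb·ft
gear mesh 17/38 = 0.44737 → τ = 1249.6·0.44737·0.94 = 525.49 lb·ft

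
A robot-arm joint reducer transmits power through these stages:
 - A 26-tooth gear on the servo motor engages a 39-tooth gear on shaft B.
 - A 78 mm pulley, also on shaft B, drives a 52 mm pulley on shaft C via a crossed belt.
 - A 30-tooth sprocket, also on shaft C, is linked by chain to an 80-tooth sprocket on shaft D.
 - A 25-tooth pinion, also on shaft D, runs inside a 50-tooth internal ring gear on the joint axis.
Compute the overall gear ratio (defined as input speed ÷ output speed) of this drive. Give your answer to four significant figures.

5.333

Each stage contributes driven/driver: gear mesh 39/26 = 1.5, belt 52/78 = 0.66667, chain 80/30 = 2.6667, internal gear 50/25 = 2.
Overall: 1.5 × 0.66667 × 2.6667 × 2 = 5.3333.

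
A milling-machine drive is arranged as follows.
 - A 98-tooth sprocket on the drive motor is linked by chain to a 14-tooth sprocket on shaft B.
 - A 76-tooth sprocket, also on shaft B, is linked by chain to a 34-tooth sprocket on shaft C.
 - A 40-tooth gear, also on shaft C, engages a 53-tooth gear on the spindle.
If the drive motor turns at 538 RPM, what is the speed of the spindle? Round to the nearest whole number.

chain 14/98 = 0.14286 → 538/0.14286 = 3766 RPM
chain 34/76 = 0.44737 → 3766/0.44737 = 8418.1 RPM
gear mesh 53/40 = 1.325 → 8418.1/1.325 = 6353.3 RPM

6353 RPM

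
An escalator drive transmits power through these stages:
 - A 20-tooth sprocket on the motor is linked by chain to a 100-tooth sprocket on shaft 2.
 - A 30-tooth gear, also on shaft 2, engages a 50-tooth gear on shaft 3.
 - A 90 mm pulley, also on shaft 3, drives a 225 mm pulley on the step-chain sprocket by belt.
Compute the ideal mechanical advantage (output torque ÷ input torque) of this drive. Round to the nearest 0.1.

20.8

Each stage contributes driven/driver: chain 100/20 = 5, gear mesh 50/30 = 1.6667, belt 225/90 = 2.5.
Overall: 5 × 1.6667 × 2.5 = 20.833.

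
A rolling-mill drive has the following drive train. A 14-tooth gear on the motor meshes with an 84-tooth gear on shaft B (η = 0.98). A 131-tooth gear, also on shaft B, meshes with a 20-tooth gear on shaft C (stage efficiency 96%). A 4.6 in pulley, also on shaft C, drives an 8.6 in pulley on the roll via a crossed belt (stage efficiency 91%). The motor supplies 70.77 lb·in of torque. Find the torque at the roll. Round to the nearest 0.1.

Gear mesh: ratio = 84/14 = 6; torque at shaft B = 70.77 × 6 × 0.98 = 416.13 lb·in.
Gear mesh: ratio = 20/131 = 0.15267; torque at shaft C = 416.13 × 0.15267 × 0.96 = 60.99 lb·in.
Belt: ratio = 8.6/4.6 = 1.8696; torque at the roll = 60.99 × 1.8696 × 0.91 = 103.76 lb·in.

103.8 lb·in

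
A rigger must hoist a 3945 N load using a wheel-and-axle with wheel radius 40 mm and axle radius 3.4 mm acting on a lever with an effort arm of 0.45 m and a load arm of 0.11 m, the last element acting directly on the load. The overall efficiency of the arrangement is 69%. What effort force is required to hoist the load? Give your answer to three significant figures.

Wheel-and-axle MA = R/r = 40/3.4 = 11.765.
Lever MA = effort arm / load arm = 0.45/0.11 = 4.0909.
Combined ideal MA = 11.765 × 4.0909 = 48.128.
Actual MA = 48.128 × 0.69 = 33.209.
Effort = load / actual MA = 3945 / 33.209 = 118.79 N.

119 N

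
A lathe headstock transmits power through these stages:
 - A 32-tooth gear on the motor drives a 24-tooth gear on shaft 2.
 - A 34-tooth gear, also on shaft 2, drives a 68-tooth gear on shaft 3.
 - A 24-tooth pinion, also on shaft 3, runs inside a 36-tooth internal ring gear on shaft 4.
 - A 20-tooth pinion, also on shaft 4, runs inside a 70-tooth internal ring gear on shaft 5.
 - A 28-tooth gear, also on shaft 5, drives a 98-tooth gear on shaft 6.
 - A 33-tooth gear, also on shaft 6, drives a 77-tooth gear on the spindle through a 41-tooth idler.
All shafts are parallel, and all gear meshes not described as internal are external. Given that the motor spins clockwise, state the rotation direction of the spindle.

the motor → shaft 2: external mesh, 1 reversal → CCW.
shaft 2 → shaft 3: external mesh, 1 reversal → CW.
shaft 3 → shaft 4: internal mesh, same direction → CW.
shaft 4 → shaft 5: internal mesh, same direction → CW.
shaft 5 → shaft 6: external mesh, 1 reversal → CCW.
shaft 6 → the spindle: driver → idler → driven is 2 external meshes, 2 reversals → CCW.
5 reversals in total — an odd number — so the spindle turns opposite to the motor.

anticlockwise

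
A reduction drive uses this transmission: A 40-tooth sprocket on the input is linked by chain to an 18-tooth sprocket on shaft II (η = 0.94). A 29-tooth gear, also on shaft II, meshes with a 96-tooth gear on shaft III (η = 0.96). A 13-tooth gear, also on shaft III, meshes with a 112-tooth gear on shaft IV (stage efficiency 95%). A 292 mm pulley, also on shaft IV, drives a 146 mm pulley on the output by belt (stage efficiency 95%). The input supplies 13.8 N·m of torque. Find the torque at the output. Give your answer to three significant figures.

After the chain (18/40): 13.8 × 0.45 × 0.94 = 5.8374 N·m
After the gear mesh (96/29): 5.8374 × 3.3103 × 0.96 = 18.551 N·m
After the gear mesh (112/13): 18.551 × 8.6154 × 0.95 = 151.83 N·m
After the belt (146/292): 151.83 × 0.5 × 0.95 = 72.12 N·m

72.1 N·m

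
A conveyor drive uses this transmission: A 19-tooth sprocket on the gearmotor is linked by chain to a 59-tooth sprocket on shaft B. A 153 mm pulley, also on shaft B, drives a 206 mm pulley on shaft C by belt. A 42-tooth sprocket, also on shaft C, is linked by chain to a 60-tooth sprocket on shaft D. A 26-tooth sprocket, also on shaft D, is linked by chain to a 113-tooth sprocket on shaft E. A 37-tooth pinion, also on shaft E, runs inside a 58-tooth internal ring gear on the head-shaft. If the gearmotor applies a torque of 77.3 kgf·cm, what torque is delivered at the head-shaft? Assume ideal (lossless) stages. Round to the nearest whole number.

3145 kgf·cm

After the chain (59/19): 77.3 × 3.1053 = 240.04 kgf·cm
After the belt (206/153): 240.04 × 1.3464 = 323.19 kgf·cm
After the chain (60/42): 323.19 × 1.4286 = 461.7 kgf·cm
After the chain (113/26): 461.7 × 4.3462 = 2006.6 kgf·cm
After the internal gear (58/37): 2006.6 × 1.5676 = 3145.5 kgf·cm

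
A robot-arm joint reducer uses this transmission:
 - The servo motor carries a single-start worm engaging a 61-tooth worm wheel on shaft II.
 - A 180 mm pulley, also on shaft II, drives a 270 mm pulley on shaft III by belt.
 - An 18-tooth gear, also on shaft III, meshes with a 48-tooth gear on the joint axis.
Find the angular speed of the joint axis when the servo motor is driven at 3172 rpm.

the servo motor → shaft II (worm, 61/1): 3172 ÷ 61 = 52 rpm
shaft II → shaft III (belt, 270/180): 52 ÷ 1.5 = 34.667 rpm
shaft III → the joint axis (gear mesh, 48/18): 34.667 ÷ 2.6667 = 13 rpm

13 rpm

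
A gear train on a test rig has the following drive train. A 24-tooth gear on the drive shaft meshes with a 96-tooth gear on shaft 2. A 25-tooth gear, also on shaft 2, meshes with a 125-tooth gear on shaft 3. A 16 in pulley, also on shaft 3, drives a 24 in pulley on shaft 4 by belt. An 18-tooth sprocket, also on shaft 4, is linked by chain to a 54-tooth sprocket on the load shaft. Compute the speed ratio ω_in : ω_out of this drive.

Each stage contributes driven/driver: gear mesh 96/24 = 4, gear mesh 125/25 = 5, belt 24/16 = 1.5, chain 54/18 = 3.
Overall: 4 × 5 × 1.5 × 3 = 90.

90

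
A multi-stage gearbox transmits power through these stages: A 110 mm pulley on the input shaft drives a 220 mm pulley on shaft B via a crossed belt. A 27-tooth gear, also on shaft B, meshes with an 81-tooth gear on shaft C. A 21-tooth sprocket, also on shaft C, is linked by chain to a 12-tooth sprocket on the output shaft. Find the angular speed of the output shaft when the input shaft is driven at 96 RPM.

28 RPM

Belt: ratio = 220/110 = 2, so shaft B turns at 96 / 2 = 48 RPM.
Gear mesh: ratio = 81/27 = 3, so shaft C turns at 48 / 3 = 16 RPM.
Chain: ratio = 12/21 = 0.57143, so the output shaft turns at 16 / 0.57143 = 28 RPM.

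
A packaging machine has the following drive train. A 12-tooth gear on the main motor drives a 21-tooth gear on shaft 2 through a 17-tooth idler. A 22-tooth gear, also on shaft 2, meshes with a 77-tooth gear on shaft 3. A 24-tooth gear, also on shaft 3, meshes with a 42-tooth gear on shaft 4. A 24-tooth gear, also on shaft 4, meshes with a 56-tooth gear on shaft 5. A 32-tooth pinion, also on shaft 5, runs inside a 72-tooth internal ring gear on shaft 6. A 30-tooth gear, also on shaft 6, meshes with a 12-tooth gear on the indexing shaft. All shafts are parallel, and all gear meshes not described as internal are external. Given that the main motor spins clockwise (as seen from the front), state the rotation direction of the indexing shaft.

clockwise

the main motor → shaft 2: driver → idler → driven is 2 external meshes, 2 reversals → CW.
shaft 2 → shaft 3: external mesh, 1 reversal → CCW.
shaft 3 → shaft 4: external mesh, 1 reversal → CW.
shaft 4 → shaft 5: external mesh, 1 reversal → CCW.
shaft 5 → shaft 6: internal mesh, same direction → CCW.
shaft 6 → the indexing shaft: external mesh, 1 reversal → CW.
6 reversals in total — an even number — so the indexing shaft turns the same way as the main motor.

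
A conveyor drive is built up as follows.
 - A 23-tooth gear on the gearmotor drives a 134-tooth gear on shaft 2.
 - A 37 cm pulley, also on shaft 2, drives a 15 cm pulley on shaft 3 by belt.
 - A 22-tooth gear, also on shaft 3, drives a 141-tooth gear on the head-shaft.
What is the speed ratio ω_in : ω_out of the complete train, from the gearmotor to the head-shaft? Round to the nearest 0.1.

Each stage contributes driven/driver: gear mesh 134/23 = 5.8261, belt 15/37 = 0.40541, gear mesh 141/22 = 6.4091.
Overall: 5.8261 × 0.40541 × 6.4091 = 15.138.

15.1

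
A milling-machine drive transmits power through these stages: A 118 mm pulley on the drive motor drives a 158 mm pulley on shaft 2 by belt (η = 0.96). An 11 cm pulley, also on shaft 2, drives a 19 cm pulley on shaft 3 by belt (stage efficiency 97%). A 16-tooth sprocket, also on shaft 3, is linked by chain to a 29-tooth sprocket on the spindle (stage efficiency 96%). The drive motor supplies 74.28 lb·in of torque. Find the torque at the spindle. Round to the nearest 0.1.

278.4 lb·in

Belt: ratio = 158/118 = 1.339; torque at shaft 2 = 74.28 × 1.339 × 0.96 = 95.481 lb·in.
Belt: ratio = 19/11 = 1.7273; torque at shaft 3 = 95.481 × 1.7273 × 0.97 = 159.97 lb·in.
Chain: ratio = 29/16 = 1.8125; torque at the spindle = 159.97 × 1.8125 × 0.96 = 278.36 lb·in.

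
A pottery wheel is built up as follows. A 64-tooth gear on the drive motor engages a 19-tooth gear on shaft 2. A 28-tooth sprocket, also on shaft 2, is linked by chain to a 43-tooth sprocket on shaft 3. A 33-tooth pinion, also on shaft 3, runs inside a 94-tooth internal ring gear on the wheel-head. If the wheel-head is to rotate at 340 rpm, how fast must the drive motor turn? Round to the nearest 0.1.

Overall ratio R = 0.29688 × 1.5357 × 2.8485 = 1.2987.
Required input speed = output speed × R = 340 × 1.2987 = 441.55 rpm.

441.5 rpm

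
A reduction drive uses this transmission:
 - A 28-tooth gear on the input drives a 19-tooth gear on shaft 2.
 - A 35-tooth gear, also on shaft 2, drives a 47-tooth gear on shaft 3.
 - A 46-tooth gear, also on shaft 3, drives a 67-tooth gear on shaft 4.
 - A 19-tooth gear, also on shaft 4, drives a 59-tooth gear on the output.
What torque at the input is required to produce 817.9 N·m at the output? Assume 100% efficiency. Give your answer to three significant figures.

Overall ratio R = 0.67857 × 1.3429 × 1.4565 × 3.1053 = 4.1214.
Input torque = output torque / R = 817.9 / 4.1214 = 198.45 N·m.

198 N·m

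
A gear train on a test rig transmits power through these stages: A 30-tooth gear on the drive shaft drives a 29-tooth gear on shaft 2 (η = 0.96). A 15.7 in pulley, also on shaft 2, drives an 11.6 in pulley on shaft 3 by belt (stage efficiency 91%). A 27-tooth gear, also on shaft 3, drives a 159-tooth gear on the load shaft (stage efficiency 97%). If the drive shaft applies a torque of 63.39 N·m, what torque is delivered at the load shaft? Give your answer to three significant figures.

226 N·m

gear mesh 29/30 = 0.96667 → τ = 63.39·0.96667·0.96 = 58.826 N·m
belt 11.6/15.7 = 0.73885 → τ = 58.826·0.73885·0.91 = 39.552 N·m
gear mesh 159/27 = 5.8889 → τ = 39.552·5.8889·0.97 = 225.93 N·m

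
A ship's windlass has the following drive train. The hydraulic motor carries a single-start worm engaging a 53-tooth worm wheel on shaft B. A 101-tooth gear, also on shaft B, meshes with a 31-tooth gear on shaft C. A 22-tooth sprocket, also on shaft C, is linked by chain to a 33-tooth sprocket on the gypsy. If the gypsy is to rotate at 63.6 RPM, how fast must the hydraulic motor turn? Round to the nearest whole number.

Overall ratio R = 53 × 0.30693 × 1.5 = 24.401.
Required input speed = output speed × R = 63.6 × 24.401 = 1551.9 RPM.

1552 RPM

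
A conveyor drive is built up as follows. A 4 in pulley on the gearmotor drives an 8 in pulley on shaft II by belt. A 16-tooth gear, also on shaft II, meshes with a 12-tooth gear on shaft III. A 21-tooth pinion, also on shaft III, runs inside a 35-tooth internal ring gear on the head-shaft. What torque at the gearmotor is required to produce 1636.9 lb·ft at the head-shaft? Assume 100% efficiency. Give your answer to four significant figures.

Overall ratio R = 2 × 0.75 × 1.6667 = 2.5.
Input torque = output torque / R = 1636.9 / 2.5 = 654.76 lb·ft.

654.8 lb·ft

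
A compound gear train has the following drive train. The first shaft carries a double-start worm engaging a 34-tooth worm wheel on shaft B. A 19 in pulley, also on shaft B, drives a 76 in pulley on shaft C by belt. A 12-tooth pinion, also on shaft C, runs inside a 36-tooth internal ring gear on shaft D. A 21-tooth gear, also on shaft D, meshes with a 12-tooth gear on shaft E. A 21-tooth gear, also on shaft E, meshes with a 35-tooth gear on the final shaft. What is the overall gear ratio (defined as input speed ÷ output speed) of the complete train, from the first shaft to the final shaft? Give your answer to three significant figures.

194

Each stage contributes driven/driver: worm 34/2 = 17, belt 76/19 = 4, internal gear 36/12 = 3, gear mesh 12/21 = 0.57143, gear mesh 35/21 = 1.6667.
Overall: 17 × 4 × 3 × 0.57143 × 1.6667 = 194.29.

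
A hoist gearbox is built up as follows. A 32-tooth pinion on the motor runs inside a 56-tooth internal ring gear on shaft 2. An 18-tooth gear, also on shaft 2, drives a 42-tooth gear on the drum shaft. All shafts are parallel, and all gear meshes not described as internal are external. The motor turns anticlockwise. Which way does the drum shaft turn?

clockwise

the motor → shaft 2: internal mesh, same direction → CCW.
shaft 2 → the drum shaft: external mesh, 1 reversal → CW.
1 reversal in total — an odd number — so the drum shaft turns opposite to the motor.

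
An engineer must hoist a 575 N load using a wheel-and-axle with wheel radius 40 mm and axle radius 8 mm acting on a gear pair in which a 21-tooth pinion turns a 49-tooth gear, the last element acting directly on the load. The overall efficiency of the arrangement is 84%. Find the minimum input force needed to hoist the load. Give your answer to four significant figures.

58.67 N

Wheel-and-axle MA = R/r = 40/8 = 5.
Gear pair MA = 49/21 = 2.3333.
Combined ideal MA = 5 × 2.3333 = 11.667.
Actual MA = 11.667 × 0.84 = 9.8.
Effort = load / actual MA = 575 / 9.8 = 58.673 N.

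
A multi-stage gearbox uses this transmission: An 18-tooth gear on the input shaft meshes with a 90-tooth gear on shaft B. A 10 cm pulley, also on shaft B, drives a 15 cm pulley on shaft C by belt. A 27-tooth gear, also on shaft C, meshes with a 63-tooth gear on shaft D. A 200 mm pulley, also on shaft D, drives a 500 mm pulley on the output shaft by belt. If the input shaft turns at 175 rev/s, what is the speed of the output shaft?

4 rev/s

the input shaft → shaft B (gear mesh, 90/18): 175 ÷ 5 = 35 rev/s
shaft B → shaft C (belt, 15/10): 35 ÷ 1.5 = 23.333 rev/s
shaft C → shaft D (gear mesh, 63/27): 23.333 ÷ 2.3333 = 10 rev/s
shaft D → the output shaft (belt, 500/200): 10 ÷ 2.5 = 4 rev/s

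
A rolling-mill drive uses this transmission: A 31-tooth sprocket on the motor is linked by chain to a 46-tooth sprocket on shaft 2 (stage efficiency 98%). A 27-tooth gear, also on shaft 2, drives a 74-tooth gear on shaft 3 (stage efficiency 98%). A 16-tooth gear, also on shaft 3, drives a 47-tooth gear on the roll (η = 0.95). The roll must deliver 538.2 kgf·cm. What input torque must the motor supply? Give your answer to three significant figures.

49.4 kgf·cm

Overall ratio R = 1.4839 × 2.7407 × 2.9375 = 11.947; overall efficiency η = 0.98 × 0.98 × 0.95 = 0.9124.
Input torque = output torque / (R × η) = 538.2 / (11.947 × 0.9124) = 49.377 kgf·cm.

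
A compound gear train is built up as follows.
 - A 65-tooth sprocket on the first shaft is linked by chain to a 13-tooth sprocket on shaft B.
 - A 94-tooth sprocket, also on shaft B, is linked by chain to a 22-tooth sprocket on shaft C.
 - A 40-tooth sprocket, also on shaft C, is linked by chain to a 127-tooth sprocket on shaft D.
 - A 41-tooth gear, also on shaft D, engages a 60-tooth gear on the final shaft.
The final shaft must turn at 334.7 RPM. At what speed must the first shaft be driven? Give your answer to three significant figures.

Overall ratio R = 0.2 × 0.23404 × 3.175 × 1.4634 = 0.21749.
Required input speed = output speed × R = 334.7 × 0.21749 = 72.793 RPM.

72.8 RPM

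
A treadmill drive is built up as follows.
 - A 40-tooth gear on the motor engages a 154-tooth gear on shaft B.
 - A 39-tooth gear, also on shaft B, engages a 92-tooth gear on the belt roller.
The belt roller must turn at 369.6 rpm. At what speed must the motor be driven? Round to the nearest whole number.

Overall ratio R = 3.85 × 2.359 = 9.0821.
Required input speed = output speed × R = 369.6 × 9.0821 = 3356.7 rpm.

3357 rpm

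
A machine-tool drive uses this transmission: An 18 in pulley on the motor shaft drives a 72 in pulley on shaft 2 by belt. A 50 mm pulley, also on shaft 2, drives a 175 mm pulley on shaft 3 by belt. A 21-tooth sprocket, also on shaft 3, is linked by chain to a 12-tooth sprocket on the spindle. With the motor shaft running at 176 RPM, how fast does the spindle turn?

Belt: ratio = 72/18 = 4, so shaft 2 turns at 176 / 4 = 44 RPM.
Belt: ratio = 175/50 = 3.5, so shaft 3 turns at 44 / 3.5 = 12.571 RPM.
Chain: ratio = 12/21 = 0.57143, so the spindle turns at 12.571 / 0.57143 = 22 RPM.

22 RPM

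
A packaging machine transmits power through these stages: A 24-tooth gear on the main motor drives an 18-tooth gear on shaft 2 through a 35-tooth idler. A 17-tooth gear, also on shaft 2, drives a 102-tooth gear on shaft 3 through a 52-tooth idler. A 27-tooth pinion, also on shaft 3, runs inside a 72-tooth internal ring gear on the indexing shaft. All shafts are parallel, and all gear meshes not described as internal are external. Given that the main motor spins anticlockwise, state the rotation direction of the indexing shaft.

the main motor → shaft 2: driver → idler → driven is 2 external meshes, 2 reversals → CCW.
shaft 2 → shaft 3: driver → idler → driven is 2 external meshes, 2 reversals → CCW.
shaft 3 → the indexing shaft: internal mesh, same direction → CCW.
4 reversals in total — an even number — so the indexing shaft turns the same way as the main motor.

anticlockwise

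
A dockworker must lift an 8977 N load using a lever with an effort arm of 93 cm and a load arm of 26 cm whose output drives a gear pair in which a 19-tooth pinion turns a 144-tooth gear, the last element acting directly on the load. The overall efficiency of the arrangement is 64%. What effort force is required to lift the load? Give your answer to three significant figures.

Lever MA = effort arm / load arm = 93/26 = 3.5769.
Gear pair MA = 144/19 = 7.5789.
Combined ideal MA = 3.5769 × 7.5789 = 27.109.
Actual MA = 27.109 × 0.64 = 17.35.
Effort = load / actual MA = 8977 / 17.35 = 517.41 N.

517 N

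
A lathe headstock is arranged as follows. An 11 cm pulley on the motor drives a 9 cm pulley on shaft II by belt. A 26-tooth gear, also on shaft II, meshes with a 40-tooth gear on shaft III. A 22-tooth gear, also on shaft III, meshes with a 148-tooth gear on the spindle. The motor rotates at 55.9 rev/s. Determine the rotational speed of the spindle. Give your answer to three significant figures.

Belt: ratio = 9/11 = 0.81818, so shaft II turns at 55.9 / 0.81818 = 68.322 rev/s.
Gear mesh: ratio = 40/26 = 1.5385, so shaft III turns at 68.322 / 1.5385 = 44.409 rev/s.
Gear mesh: ratio = 148/22 = 6.7273, so the spindle turns at 44.409 / 6.7273 = 6.6014 rev/s.

6.60 rev/s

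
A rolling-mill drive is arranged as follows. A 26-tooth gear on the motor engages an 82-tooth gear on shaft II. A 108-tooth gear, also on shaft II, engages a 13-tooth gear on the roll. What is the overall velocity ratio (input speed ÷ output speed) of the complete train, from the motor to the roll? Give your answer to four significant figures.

Each stage contributes driven/driver: gear mesh 82/26 = 3.1538, gear mesh 13/108 = 0.12037.
Overall: 3.1538 × 0.12037 = 0.37963.

0.3796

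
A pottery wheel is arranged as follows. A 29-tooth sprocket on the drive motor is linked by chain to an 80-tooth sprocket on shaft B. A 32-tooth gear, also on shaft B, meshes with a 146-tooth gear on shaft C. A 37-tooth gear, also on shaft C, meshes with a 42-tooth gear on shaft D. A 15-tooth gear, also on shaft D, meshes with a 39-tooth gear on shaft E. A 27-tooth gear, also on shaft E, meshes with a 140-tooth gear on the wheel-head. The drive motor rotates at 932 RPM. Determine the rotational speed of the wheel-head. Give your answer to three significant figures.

Chain: ratio = 80/29 = 2.7586, so shaft B turns at 932 / 2.7586 = 337.85 RPM.
Gear mesh: ratio = 146/32 = 4.5625, so shaft C turns at 337.85 / 4.5625 = 74.049 RPM.
Gear mesh: ratio = 42/37 = 1.1351, so shaft D turns at 74.049 / 1.1351 = 65.234 RPM.
Gear mesh: ratio = 39/15 = 2.6, so shaft E turns at 65.234 / 2.6 = 25.09 RPM.
Gear mesh: ratio = 140/27 = 5.1852, so the wheel-head turns at 25.09 / 5.1852 = 4.8388 RPM.

4.84 RPM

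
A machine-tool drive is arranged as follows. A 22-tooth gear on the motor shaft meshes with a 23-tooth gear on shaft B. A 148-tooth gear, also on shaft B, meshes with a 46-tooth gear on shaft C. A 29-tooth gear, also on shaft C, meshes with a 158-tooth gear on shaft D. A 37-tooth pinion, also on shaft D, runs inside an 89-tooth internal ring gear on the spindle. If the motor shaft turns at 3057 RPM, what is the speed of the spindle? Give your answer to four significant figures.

Gear mesh: ratio = 23/22 = 1.0455, so shaft B turns at 3057 / 1.0455 = 2924.1 RPM.
Gear mesh: ratio = 46/148 = 0.31081, so shaft C turns at 2924.1 / 0.31081 = 9407.9 RPM.
Gear mesh: ratio = 158/29 = 5.4483, so shaft D turns at 9407.9 / 5.4483 = 1726.8 RPM.
Internal gear: ratio = 89/37 = 2.4054, so the spindle turns at 1726.8 / 2.4054 = 717.87 RPM.

717.9 RPM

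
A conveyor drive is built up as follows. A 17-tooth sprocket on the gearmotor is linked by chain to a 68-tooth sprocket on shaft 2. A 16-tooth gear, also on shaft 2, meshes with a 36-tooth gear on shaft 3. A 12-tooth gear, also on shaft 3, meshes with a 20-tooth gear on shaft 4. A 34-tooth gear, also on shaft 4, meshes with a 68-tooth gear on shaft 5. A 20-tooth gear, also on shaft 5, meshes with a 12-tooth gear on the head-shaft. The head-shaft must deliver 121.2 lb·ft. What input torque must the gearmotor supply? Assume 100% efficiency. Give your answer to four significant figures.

6.733 lb·ft

Overall ratio R = 4 × 2.25 × 1.6667 × 2 × 0.6 = 18.
Input torque = output torque / R = 121.2 / 18 = 6.7333 lb·ft.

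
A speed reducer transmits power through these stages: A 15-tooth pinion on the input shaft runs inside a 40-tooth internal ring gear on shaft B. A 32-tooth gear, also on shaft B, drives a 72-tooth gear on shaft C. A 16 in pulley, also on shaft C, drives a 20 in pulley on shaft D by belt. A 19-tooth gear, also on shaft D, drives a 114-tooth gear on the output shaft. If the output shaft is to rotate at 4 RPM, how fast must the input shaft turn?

Overall ratio R = 2.6667 × 2.25 × 1.25 × 6 = 45.
Required input speed = output speed × R = 4 × 45 = 180 RPM.

180 RPM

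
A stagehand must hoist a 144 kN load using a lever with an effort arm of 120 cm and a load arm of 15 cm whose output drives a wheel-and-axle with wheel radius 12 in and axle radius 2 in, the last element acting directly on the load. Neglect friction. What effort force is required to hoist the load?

Lever MA = effort arm / load arm = 120/15 = 8.
Wheel-and-axle MA = R/r = 12/2 = 6.
Combined ideal MA = 8 × 6 = 48.
Effort = load / MA = 144 / 48 = 3 kN.

3 kN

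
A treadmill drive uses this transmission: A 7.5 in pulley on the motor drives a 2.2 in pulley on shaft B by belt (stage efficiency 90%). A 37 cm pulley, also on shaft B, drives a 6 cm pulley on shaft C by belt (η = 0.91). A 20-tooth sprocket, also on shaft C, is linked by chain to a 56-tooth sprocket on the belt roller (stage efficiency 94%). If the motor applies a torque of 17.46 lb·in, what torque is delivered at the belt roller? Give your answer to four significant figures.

1.790 lb·in

belt 2.2/7.5 = 0.29333 → τ = 17.46·0.29333·0.90 = 4.6094 lb·in
belt 6/37 = 0.16216 → τ = 4.6094·0.16216·0.91 = 0.6802 lb·in
chain 56/20 = 2.8 → τ = 0.6802·2.8·0.94 = 1.7903 lb·in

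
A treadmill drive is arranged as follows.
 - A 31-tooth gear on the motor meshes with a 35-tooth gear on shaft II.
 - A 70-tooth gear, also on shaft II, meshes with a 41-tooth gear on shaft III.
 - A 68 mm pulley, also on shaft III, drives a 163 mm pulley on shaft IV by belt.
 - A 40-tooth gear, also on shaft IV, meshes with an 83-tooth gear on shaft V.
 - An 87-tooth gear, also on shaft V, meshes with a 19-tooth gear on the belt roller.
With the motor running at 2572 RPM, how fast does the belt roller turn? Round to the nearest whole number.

the motor → shaft II (gear mesh, 35/31): 2572 ÷ 1.129 = 2278.1 RPM
shaft II → shaft III (gear mesh, 41/70): 2278.1 ÷ 0.58571 = 3889.4 RPM
shaft III → shaft IV (belt, 163/68): 3889.4 ÷ 2.3971 = 1622.6 RPM
shaft IV → shaft V (gear mesh, 83/40): 1622.6 ÷ 2.075 = 781.96 RPM
shaft V → the belt roller (gear mesh, 19/87): 781.96 ÷ 0.21839 = 3580.5 RPM

3581 RPM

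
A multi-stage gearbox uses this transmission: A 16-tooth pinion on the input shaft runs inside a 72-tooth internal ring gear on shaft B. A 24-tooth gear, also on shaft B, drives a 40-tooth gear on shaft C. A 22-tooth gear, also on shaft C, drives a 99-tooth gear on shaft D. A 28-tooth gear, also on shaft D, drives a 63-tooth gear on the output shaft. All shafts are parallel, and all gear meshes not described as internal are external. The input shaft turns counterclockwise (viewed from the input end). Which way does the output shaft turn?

clockwise

the input shaft → shaft B: internal mesh, same direction → CCW.
shaft B → shaft C: external mesh, 1 reversal → CW.
shaft C → shaft D: external mesh, 1 reversal → CCW.
shaft D → the output shaft: external mesh, 1 reversal → CW.
3 reversals in total — an odd number — so the output shaft turns opposite to the input shaft.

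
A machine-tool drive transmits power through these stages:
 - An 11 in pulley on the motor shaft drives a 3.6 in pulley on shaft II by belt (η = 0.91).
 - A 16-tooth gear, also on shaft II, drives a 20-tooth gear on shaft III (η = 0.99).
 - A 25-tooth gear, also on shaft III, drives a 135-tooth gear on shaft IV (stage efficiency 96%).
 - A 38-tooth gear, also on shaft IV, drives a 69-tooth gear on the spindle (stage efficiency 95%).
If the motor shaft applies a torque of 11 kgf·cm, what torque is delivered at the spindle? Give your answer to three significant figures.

36.3 kgf·cm

Belt: ratio = 3.6/11 = 0.32727; torque at shaft II = 11 × 0.32727 × 0.91 = 3.276 kgf·cm.
Gear mesh: ratio = 20/16 = 1.25; torque at shaft III = 3.276 × 1.25 × 0.99 = 4.0541 kgf·cm.
Gear mesh: ratio = 135/25 = 5.4; torque at shaft IV = 4.0541 × 5.4 × 0.96 = 21.016 kgf·cm.
Gear mesh: ratio = 69/38 = 1.8158; torque at the spindle = 21.016 × 1.8158 × 0.95 = 36.253 kgf·cm.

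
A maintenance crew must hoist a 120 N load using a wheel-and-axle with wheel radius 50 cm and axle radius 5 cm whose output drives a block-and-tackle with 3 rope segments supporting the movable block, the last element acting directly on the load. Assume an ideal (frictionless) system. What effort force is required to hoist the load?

Wheel-and-axle MA = R/r = 50/5 = 10.
Block-and-tackle MA = number of supporting rope parts = 3.
Combined ideal MA = 10 × 3 = 30.
Effort = load / MA = 120 / 30 = 4 N.

4 N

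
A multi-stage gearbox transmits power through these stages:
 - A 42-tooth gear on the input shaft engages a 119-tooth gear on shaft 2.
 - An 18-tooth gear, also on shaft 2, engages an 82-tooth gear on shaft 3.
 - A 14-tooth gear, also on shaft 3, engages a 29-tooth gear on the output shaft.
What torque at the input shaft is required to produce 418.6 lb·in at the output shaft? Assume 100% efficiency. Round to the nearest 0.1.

15.7 lb·in

Overall ratio R = 2.8333 × 4.5556 × 2.0714 = 26.737.
Input torque = output torque / R = 418.6 / 26.737 = 15.656 lb·in.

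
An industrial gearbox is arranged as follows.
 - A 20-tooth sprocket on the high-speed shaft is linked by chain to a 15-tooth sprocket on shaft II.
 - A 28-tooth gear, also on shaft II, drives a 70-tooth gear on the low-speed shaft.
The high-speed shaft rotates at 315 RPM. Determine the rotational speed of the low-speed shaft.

168 RPM

Chain: ratio = 15/20 = 0.75, so shaft II turns at 315 / 0.75 = 420 RPM.
Gear mesh: ratio = 70/28 = 2.5, so the low-speed shaft turns at 420 / 2.5 = 168 RPM.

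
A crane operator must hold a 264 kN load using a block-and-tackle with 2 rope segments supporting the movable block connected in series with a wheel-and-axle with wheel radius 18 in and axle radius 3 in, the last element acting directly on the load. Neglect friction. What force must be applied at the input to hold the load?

22 kN

Block-and-tackle MA = number of supporting rope parts = 2.
Wheel-and-axle MA = R/r = 18/3 = 6.
Combined ideal MA = 2 × 6 = 12.
Effort = load / MA = 264 / 12 = 22 kN.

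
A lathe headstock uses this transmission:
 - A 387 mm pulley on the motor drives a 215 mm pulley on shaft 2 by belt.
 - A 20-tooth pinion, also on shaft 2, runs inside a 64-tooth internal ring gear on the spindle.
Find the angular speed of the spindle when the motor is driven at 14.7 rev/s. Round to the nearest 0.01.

the motor → shaft 2 (belt, 215/387): 14.7 ÷ 0.55556 = 26.46 rev/s
shaft 2 → the spindle (internal gear, 64/20): 26.46 ÷ 3.2 = 8.2687 rev/s

8.27 rev/s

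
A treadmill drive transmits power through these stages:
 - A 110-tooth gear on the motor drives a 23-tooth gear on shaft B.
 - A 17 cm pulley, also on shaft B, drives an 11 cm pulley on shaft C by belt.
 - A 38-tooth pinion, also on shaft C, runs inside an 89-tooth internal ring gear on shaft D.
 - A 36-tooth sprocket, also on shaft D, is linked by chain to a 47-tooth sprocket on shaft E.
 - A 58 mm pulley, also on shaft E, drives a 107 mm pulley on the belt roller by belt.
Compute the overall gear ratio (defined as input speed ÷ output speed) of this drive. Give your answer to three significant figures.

0.763

Each stage contributes driven/driver: gear mesh 23/110 = 0.20909, belt 11/17 = 0.64706, internal gear 89/38 = 2.3421, chain 47/36 = 1.3056, belt 107/58 = 1.8448.
Overall: 0.20909 × 0.64706 × 2.3421 × 1.3056 × 1.8448 = 0.7632.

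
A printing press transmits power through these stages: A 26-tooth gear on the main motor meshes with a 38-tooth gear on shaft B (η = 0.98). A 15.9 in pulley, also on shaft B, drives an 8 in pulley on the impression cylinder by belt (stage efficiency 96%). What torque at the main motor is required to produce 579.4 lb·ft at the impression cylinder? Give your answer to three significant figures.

837 lb·ft

Overall ratio R = 1.4615 × 0.50314 = 0.73537; overall efficiency η = 0.98 × 0.96 = 0.9408.
Input torque = output torque / (R × η) = 579.4 / (0.73537 × 0.9408) = 837.49 lb·ft.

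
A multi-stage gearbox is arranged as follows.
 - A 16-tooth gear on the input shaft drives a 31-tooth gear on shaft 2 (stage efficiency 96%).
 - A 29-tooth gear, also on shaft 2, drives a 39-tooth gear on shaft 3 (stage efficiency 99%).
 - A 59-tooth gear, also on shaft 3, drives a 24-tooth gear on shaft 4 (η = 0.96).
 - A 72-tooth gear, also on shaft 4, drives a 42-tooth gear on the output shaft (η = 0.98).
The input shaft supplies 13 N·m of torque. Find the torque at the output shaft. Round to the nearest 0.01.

7.19 N·m

After the gear mesh (31/16): 13 × 1.9375 × 0.96 = 24.18 N·m
After the gear mesh (39/29): 24.18 × 1.3448 × 0.99 = 32.193 N·m
After the gear mesh (24/59): 32.193 × 0.40678 × 0.96 = 12.572 N·m
After the gear mesh (42/72): 12.572 × 0.58333 × 0.98 = 7.1867 N·m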